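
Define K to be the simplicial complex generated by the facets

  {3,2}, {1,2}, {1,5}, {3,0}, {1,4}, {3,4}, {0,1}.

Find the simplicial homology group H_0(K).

Order the vertices as 0 < 1 < 2 < 3 < 4 < 5. Listing each simplex with vertices in this order, K has dimension 1 with simplices:

  0-simplices (6): [0], [1], [2], [3], [4], [5]
  1-simplices (7): [0,1], [0,3], [1,2], [1,4], [1,5], [2,3], [3,4]

so the chain groups are C_0 ≅ Z^6, C_1 ≅ Z^7.

∂_1: C_1 → C_0 is given by ∂[p,q] = [q] − [p]. For instance
  ∂[0,1] = [1] − [0].
As a 6×7 matrix over Z this has rank 5, with invariant factors (1,1,1,1,1).

From H_k ≅ ker(∂_k) / im(∂_{k+1}) we obtain:

  H_0: rank C_0 − rank ∂_1 = 6 − 5 = 1, and the invariant factors of ∂_1 are all 1, so H_0 ≅ Z.

H_0 ≅ Z.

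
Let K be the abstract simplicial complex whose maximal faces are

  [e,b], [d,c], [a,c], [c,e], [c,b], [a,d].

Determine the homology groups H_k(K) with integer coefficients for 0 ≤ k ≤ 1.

We work with the vertex ordering a < b < c < d < e. The simplices of K, each written with vertices in increasing order, are:

  0-simplices (5): a, b, c, d, e
  1-simplices (6): ac, ad, bc, be, cd, ce

giving chain groups C_0 ≅ Z^5, C_1 ≅ Z^6.

∂_1: C_1 → C_0 is given by ∂[p,q] = [q] − [p]. For instance
  ∂be = e − b.
This gives a 5×6 integer matrix of rank 4; reducing to Smith normal form yields diagonal entries (1,1,1,1).

Reading off H_k = ker ∂_k / im ∂_{k+1}:

  H_0: rank C_0 − rank ∂_1 = 5 − 4 = 1, and the invariant factors of ∂_1 are all 1, so H_0 = Z.
  H_1: rank ker ∂_1 − rank ∂_2 = (6 − 4) − 0 = 2, and there is no ∂_2, so H_1 = Z^2.

H_0 ≅ Z,  H_1 ≅ Z^2.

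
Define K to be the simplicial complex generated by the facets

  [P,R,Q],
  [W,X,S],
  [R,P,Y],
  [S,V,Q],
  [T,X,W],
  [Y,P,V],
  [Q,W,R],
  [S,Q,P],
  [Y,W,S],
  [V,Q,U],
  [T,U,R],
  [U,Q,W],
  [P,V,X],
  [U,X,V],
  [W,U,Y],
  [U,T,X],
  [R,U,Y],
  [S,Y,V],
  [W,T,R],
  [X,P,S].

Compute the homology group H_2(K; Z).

H_2 = 0.

Fix the vertex order P < Q < R < S < T < U < V < W < X < Y and write every simplex with vertices in increasing order. Then dim K = 2 and the simplices of K are:

  0-simplices (10): P, Q, R, S, T, U, V, W, X, Y
  1-simplices (30): PQ, PR, PS, PV, PX, PY, QR, QS, QU, QV, QW, RT, RU, RW, RY, SV, SW, SX, SY, TU, TW, TX, UV, UW, UX, UY, VX, VY, WX, WY
  2-simplices (20): PQR, PQS, PRY, PSX, PVX, PVY, QRW, QSV, QUV, QUW, RTU, RTW, RUY, SVY, SWX, SWY, TUX, TWX, UVX, UWY

giving chain groups C_0 ≅ Z^10, C_1 ≅ Z^30, C_2 ≅ Z^20.

The boundary map ∂_1: C_1 → C_0 maps an edge to its endpoints' difference, ∂[p,q] = q − p. For instance
  ∂VX = X − V.
The resulting 10×30 matrix has rank 9, and its Smith normal form has invariant factors (1,1,1,1,1,1,1,1,1).

Boundary ∂_2: C_2 → C_1 maps a triangle to the signed sum of its edges. For instance
  ∂QUW = UW − QW + QU,
  ∂PVY = VY − PY + PV.
As a 30×20 matrix over Z this has rank 20, with invariant factors (1,1,1,1,1,1,1,1,1,1,1,1,1,1,1,1,1,1,1,2).

Now H_k = ker ∂_k / im ∂_{k+1}, so:

  H_2: rank ker ∂_2 − rank ∂_3 = (20 − 20) − 0 = 0, and there is no ∂_3, so H_2 = 0.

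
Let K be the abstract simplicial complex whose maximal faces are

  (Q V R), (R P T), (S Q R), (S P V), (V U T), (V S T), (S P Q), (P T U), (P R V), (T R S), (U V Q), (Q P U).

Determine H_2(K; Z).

Take the total order P < Q < R < S < T < U < V on the vertex set. Then K (dimension 2) consists of the simplices:

  0-simplices (7): P, Q, R, S, T, U, V
  1-simplices (18): PQ, PR, PS, PT, PU, PV, QR, QS, QU, QV, RS, RT, RV, ST, SV, TU, TV, UV
  2-simplices (12): PQS, PQU, PRT, PRV, PSV, PTU, QRS, QRV, QUV, RST, STV, TUV

giving chain groups C_0 ≅ Z^7, C_1 ≅ Z^18, C_2 ≅ Z^12.

∂_1: C_1 → C_0 sends each edge [p,q] (with p < q) to q − p.
The 7×18 boundary matrix has rank 6 and Smith normal form diag(1,1,1,1,1,1).

The boundary map ∂_2: C_2 → C_1 maps a triangle to the signed sum of its edges. For instance
  ∂RST = ST − RT + RS,
  ∂PRV = RV − PV + PR.
As a 18×12 matrix over Z this has rank 12, with invariant factors (1,1,1,1,1,1,1,1,1,1,1,2).

Now H_k = ker ∂_k / im ∂_{k+1}, so:

  H_2: rank ker ∂_2 − rank ∂_3 = (12 − 12) − 0 = 0, and there is no ∂_3, so H_2 ≅ 0.

H_2 ≅ 0.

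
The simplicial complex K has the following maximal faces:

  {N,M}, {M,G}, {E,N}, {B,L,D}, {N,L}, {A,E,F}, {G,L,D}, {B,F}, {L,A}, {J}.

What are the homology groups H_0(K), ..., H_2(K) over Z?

H_0 ≅ Z^2,  H_1 ≅ Z^3,  H_2 = 0.

Take the total order A < B < D < E < F < G < J < L < M < N on the vertex set. Then K (dimension 2) consists of the simplices:

  0-simplices (10): A, B, D, E, F, G, J, L, M, N
  1-simplices (14): AE, AF, AL, BD, BF, BL, DG, DL, EF, EN, GL, GM, LN, MN
  2-simplices (3): AEF, BDL, DGL

Hence C_0 ≅ Z^10, C_1 ≅ Z^14, C_2 ≅ Z^3.

∂_1: C_1 → C_0 sends each edge [p,q] (with p < q) to q − p. For instance
  ∂DG = G − D.
This gives a 10×14 integer matrix of rank 8; reducing to Smith normal form yields diagonal entries (1,1,1,1,1,1,1,1).

The boundary map ∂_2: C_2 → C_1 acts by ∂[p,q,r] = [q,r] − [p,r] + [p,q]. For instance
  ∂AEF = EF − AF + AE,
  ∂DGL = GL − DL + DG.
As a 14×3 matrix over Z this has rank 3, with invariant factors (1,1,1).

Computing H_k = (kernel of ∂_k) / (image of ∂_{k+1}):

  H_0: rank C_0 − rank ∂_1 = 10 − 8 = 2, and the invariant factors of ∂_1 are all 1, so H_0 ≅ Z^2.
  H_1: rank ker ∂_1 − rank ∂_2 = (14 − 8) − 3 = 3, and the invariant factors of ∂_2 are all 1, so H_1 ≅ Z^3.
  H_2: rank ker ∂_2 − rank ∂_3 = (3 − 3) − 0 = 0, and there is no ∂_3, so H_2 ≅ 0.

As a check, the Euler characteristic is 10 − 14 + 3 = -1, which agrees with 2 − 3 + 0 = -1.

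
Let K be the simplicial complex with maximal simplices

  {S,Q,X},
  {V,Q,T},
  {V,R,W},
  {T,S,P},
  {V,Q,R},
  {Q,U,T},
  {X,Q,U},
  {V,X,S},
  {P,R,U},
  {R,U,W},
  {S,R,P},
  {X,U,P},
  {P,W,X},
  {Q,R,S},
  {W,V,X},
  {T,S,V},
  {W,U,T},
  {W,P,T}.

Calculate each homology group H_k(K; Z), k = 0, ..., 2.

H_0 ≅ Z,  H_1 ≅ Z ⊕ Z/2Z,  H_2 = 0.

Take the total order P < Q < R < S < T < U < V < W < X on the vertex set. Then K (dimension 2) consists of the simplices:

  0-simplices (9): P, Q, R, S, T, U, V, W, X
  1-simplices (27): PR, PS, PT, PU, PW, PX, QR, QS, QT, QU, QV, QX, RS, RU, RV, RW, ST, SV, SX, TU, TV, TW, UW, UX, VW, VX, WX
  2-simplices (18): PRS, PRU, PST, PTW, PUX, PWX, QRS, QRV, QSX, QTU, QTV, QUX, RUW, RVW, STV, SVX, TUW, VWX

giving chain groups C_0 ≅ Z^9, C_1 ≅ Z^27, C_2 ≅ Z^18.

Boundary ∂_1: C_1 → C_0 sends each edge [p,q] (with p < q) to q − p. For instance
  ∂QV = V − Q.
The 9×27 boundary matrix has rank 8 and Smith normal form diag(1,1,1,1,1,1,1,1).

∂_2: C_2 → C_1 acts by ∂[p,q,r] = [q,r] − [p,r] + [p,q]. For instance
  ∂PUX = UX − PX + PU,
  ∂QSX = SX − QX + QS.
As a 27×18 matrix over Z this has rank 18, with invariant factors (1,1,1,1,1,1,1,1,1,1,1,1,1,1,1,1,1,2).

From H_k ≅ ker(∂_k) / im(∂_{k+1}) we obtain:

  H_0: rank C_0 − rank ∂_1 = 9 − 8 = 1, and the invariant factors of ∂_1 are all 1, so H_0 = Z.
  H_1: rank ker ∂_1 − rank ∂_2 = (27 − 8) − 18 = 1, and ∂_2 has invariant factor 2 > 1, so H_1 = Z ⊕ Z/2Z.
  H_2: rank ker ∂_2 − rank ∂_3 = (18 − 18) − 0 = 0, and there is no ∂_3, so H_2 = 0.

As a check, the Euler characteristic is 9 − 27 + 18 = 0, which agrees with 1 − 1 + 0 = 0.
(K is a triangulation of the Klein bottle.)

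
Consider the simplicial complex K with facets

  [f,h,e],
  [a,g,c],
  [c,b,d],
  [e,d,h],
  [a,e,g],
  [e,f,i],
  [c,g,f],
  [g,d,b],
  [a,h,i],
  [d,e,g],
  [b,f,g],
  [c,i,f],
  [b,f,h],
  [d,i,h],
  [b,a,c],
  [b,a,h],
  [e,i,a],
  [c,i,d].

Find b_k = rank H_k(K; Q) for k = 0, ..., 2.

b_0 = 1, b_1 = 1, b_2 = 0.

Fix the vertex order a < b < c < d < e < f < g < h < i and write every simplex with vertices in increasing order. Then dim K = 2 and the simplices of K are:

  0-simplices (9): a, b, c, d, e, f, g, h, i
  1-simplices (27): ab, ac, ae, ag, ah, ai, bc, bd, bf, bg, bh, cd, cf, cg, ci, de, dg, dh, di, ef, eg, eh, ei, fg, fh, fi, hi
  2-simplices (18): abc, abh, acg, aeg, aei, ahi, bcd, bdg, bfg, bfh, cdi, cfg, cfi, deg, deh, dhi, efh, efi

Hence C_0 ≅ Z^9, C_1 ≅ Z^27, C_2 ≅ Z^18.

∂_1: C_1 → C_0 sends each edge [p,q] (with p < q) to q − p. For instance
  ∂dh = h − d.
The 9×27 boundary matrix has rank 8 and Smith normal form diag(1,1,1,1,1,1,1,1).

The boundary map ∂_2: C_2 → C_1 maps a triangle to the signed sum of its edges. For instance
  ∂bfg = fg − bg + bf,
  ∂abh = bh − ah + ab.
This gives a 27×18 integer matrix of rank 18; reducing to Smith normal form yields diagonal entries (1,1,1,1,1,1,1,1,1,1,1,1,1,1,1,1,1,2).

Now H_k = ker ∂_k / im ∂_{k+1}, so:

  H_0: rank C_0 − rank ∂_1 = 9 − 8 = 1, and the invariant factors of ∂_1 are all 1, so H_0 ≅ Z.
  H_1: rank ker ∂_1 − rank ∂_2 = (27 − 8) − 18 = 1, and ∂_2 has invariant factor 2 > 1, so H_1 ≅ Z ⊕ Z/2Z.
  H_2: rank ker ∂_2 − rank ∂_3 = (18 − 18) − 0 = 0, and there is no ∂_3, so H_2 ≅ 0.

Hence the Betti numbers are b_0 = 1, b_1 = 1, b_2 = 0.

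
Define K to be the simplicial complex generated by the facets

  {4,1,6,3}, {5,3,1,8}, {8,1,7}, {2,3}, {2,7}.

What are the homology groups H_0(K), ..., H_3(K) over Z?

H_0 = Z,  H_1 = Z,  H_2 = 0,  H_3 = 0.

We work with the vertex ordering 1 < 2 < 3 < 4 < 5 < 6 < 7 < 8. The simplices of K, each written with vertices in increasing order, are:

  0-simplices (8): [1], [2], [3], [4], [5], [6], [7], [8]
  1-simplices (15): [1,3], [1,4], [1,5], [1,6], [1,7], [1,8], [2,3], [2,7], [3,4], [3,5], [3,6], [3,8], [4,6], [5,8], [7,8]
  2-simplices (9): [1,3,4], [1,3,5], [1,3,6], [1,3,8], [1,4,6], [1,5,8], [1,7,8], [3,4,6], [3,5,8]
  3-simplices (2): [1,3,4,6], [1,3,5,8]

Hence C_0 ≅ Z^8, C_1 ≅ Z^15, C_2 ≅ Z^9, C_3 ≅ Z^2.

Boundary ∂_1: C_1 → C_0 sends each edge [p,q] (with p < q) to q − p.
This gives a 8×15 integer matrix of rank 7; reducing to Smith normal form yields diagonal entries (1,1,1,1,1,1,1).

Boundary ∂_2: C_2 → C_1 acts by ∂[p,q,r] = [q,r] − [p,r] + [p,q]. For instance
  ∂[1,5,8] = [5,8] − [1,8] + [1,5],
  ∂[1,7,8] = [7,8] − [1,8] + [1,7].
The 15×9 boundary matrix has rank 7 and Smith normal form diag(1,1,1,1,1,1,1).

Boundary ∂_3: C_3 → C_2 sends each 3-simplex σ to the alternating sum Σ_i (−1)^i (σ with its i-th vertex removed). For instance
  ∂[1,3,5,8] = [3,5,8] − [1,5,8] + [1,3,8] − [1,3,5],
  ∂[1,3,4,6] = [3,4,6] − [1,4,6] + [1,3,6] − [1,3,4].
This gives a 9×2 integer matrix of rank 2; reducing to Smith normal form yields diagonal entries (1,1).

From H_k ≅ ker(∂_k) / im(∂_{k+1}) we obtain:

  H_0: rank C_0 − rank ∂_1 = 8 − 7 = 1, and the invariant factors of ∂_1 are all 1, so H_0 ≅ Z.
  H_1: rank ker ∂_1 − rank ∂_2 = (15 − 7) − 7 = 1, and the invariant factors of ∂_2 are all 1, so H_1 ≅ Z.
  H_2: rank ker ∂_2 − rank ∂_3 = (9 − 7) − 2 = 0, and the invariant factors of ∂_3 are all 1, so H_2 ≅ 0.
  H_3: rank ker ∂_3 − rank ∂_4 = (2 − 2) − 0 = 0, and there is no ∂_4, so H_3 ≅ 0.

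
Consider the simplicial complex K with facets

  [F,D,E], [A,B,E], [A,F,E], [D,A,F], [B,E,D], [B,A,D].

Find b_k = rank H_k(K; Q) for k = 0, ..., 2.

Take the total order A < B < D < E < F on the vertex set. Then K (dimension 2) consists of the simplices:

  0-simplices (5): A, B, D, E, F
  1-simplices (9): AB, AD, AE, AF, BD, BE, DE, DF, EF
  2-simplices (6): ABD, ABE, ADF, AEF, BDE, DEF

Hence C_0 ≅ Z^5, C_1 ≅ Z^9, C_2 ≅ Z^6.

The boundary map ∂_1: C_1 → C_0 is given by ∂[p,q] = [q] − [p].
As a 5×9 matrix over Z this has rank 4, with invariant factors (1,1,1,1).

The boundary map ∂_2: C_2 → C_1 acts by ∂[p,q,r] = [q,r] − [p,r] + [p,q]. For instance
  ∂BDE = DE − BE + BD,
  ∂ABD = BD − AD + AB.
This gives a 9×6 integer matrix of rank 5; reducing to Smith normal form yields diagonal entries (1,1,1,1,1).

Computing H_k = (kernel of ∂_k) / (image of ∂_{k+1}):

  H_0: rank C_0 − rank ∂_1 = 5 − 4 = 1, and the invariant factors of ∂_1 are all 1, so H_0 = Z.
  H_1: rank ker ∂_1 − rank ∂_2 = (9 − 4) − 5 = 0, and the invariant factors of ∂_2 are all 1, so H_1 = 0.
  H_2: rank ker ∂_2 − rank ∂_3 = (6 − 5) − 0 = 1, and there is no ∂_3, so H_2 = Z.

Hence the Betti numbers are b_0 = 1, b_1 = 0, b_2 = 1.

b_0 = 1, b_1 = 0, b_2 = 1.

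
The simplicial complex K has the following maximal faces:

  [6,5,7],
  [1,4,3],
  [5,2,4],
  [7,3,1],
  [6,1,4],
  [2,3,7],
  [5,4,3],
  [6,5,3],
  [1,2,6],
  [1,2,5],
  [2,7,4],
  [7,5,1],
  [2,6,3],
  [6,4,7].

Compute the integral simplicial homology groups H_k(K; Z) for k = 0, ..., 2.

H_0 = Z,  H_1 = Z^2,  H_2 = Z.

Order the vertices as 1 < 2 < 3 < 4 < 5 < 6 < 7. Listing each simplex with vertices in this order, K has dimension 2 with simplices:

  0-simplices (7): [1], [2], [3], [4], [5], [6], [7]
  1-simplices (21): [1,2], [1,3], [1,4], [1,5], [1,6], [1,7], [2,3], [2,4], [2,5], [2,6], [2,7], [3,4], [3,5], [3,6], [3,7], [4,5], [4,6], [4,7], [5,6], [5,7], [6,7]
  2-simplices (14): [1,2,5], [1,2,6], [1,3,4], [1,3,7], [1,4,6], [1,5,7], [2,3,6], [2,3,7], [2,4,5], [2,4,7], [3,4,5], [3,5,6], [4,6,7], [5,6,7]

so the chain groups are C_0 ≅ Z^7, C_1 ≅ Z^21, C_2 ≅ Z^14.

The boundary map ∂_1: C_1 → C_0 sends each edge [p,q] (with p < q) to q − p.
The 7×21 boundary matrix has rank 6 and Smith normal form diag(1,1,1,1,1,1).

Boundary ∂_2: C_2 → C_1 acts by ∂[p,q,r] = [q,r] − [p,r] + [p,q]. For instance
  ∂[1,3,7] = [3,7] − [1,7] + [1,3],
  ∂[1,2,5] = [2,5] − [1,5] + [1,2].
The 21×14 boundary matrix has rank 13 and Smith normal form diag(1,1,1,1,1,1,1,1,1,1,1,1,1).

From H_k ≅ ker(∂_k) / im(∂_{k+1}) we obtain:

  H_0: rank C_0 − rank ∂_1 = 7 − 6 = 1, and the invariant factors of ∂_1 are all 1, so H_0 = Z.
  H_1: rank ker ∂_1 − rank ∂_2 = (21 − 6) − 13 = 2, and the invariant factors of ∂_2 are all 1, so H_1 = Z^2.
  H_2: rank ker ∂_2 − rank ∂_3 = (14 − 13) − 0 = 1, and there is no ∂_3, so H_2 = Z.

As a check, the Euler characteristic is 7 − 21 + 14 = 0, which agrees with 1 − 2 + 1 = 0.
(K is a triangulation of the torus T^2.)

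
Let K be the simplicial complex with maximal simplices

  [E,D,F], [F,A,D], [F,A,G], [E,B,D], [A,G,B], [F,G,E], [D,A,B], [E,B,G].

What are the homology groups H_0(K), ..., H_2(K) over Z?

H_0 = Z,  H_1 = 0,  H_2 = Z.

K has 6 vertices, 12 edges, 8 triangles.
rank ∂_0 = 0, rank ∂_1 = 5 ⇒ b_0 = 6 − 0 − 5 = 1; all invariant factors of ∂_1 are 1 so no torsion. So H_0 = Z.
rank ∂_1 = 5, rank ∂_2 = 7 ⇒ b_1 = 12 − 5 − 7 = 0; all invariant factors of ∂_2 are 1 so no torsion. So H_1 = 0.
rank ∂_2 = 7, rank ∂_3 = 0 ⇒ b_2 = 8 − 7 − 0 = 1. So H_2 = Z.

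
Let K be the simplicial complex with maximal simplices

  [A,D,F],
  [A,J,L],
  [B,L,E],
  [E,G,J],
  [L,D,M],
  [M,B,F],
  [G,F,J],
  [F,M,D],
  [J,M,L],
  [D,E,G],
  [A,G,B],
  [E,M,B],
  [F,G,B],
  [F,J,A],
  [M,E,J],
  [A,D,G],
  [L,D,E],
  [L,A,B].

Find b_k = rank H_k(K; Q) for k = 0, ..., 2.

b_0 = 1, b_1 = 1, b_2 = 0.

K has 9 vertices, 27 edges, 18 triangles.
rank ∂_0 = 0, rank ∂_1 = 8 ⇒ b_0 = 9 − 0 − 8 = 1; all invariant factors of ∂_1 are 1 so no torsion. So H_0 ≅ Z.
rank ∂_1 = 8, rank ∂_2 = 18 ⇒ b_1 = 27 − 8 − 18 = 1; ∂_2 has invariant factor(s) [2] giving torsion. So H_1 ≅ Z ⊕ Z/2Z.
rank ∂_2 = 18, rank ∂_3 = 0 ⇒ b_2 = 18 − 18 − 0 = 0. So H_2 ≅ 0.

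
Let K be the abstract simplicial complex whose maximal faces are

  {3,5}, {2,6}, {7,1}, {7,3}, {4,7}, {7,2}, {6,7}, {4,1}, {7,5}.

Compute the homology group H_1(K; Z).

We work with the vertex ordering 1 < 2 < 3 < 4 < 5 < 6 < 7. The simplices of K, each written with vertices in increasing order, are:

  0-simplices (7): [1], [2], [3], [4], [5], [6], [7]
  1-simplices (9): [1,4], [1,7], [2,6], [2,7], [3,5], [3,7], [4,7], [5,7], [6,7]

Hence C_0 ≅ Z^7, C_1 ≅ Z^9.

The boundary map ∂_1: C_1 → C_0 is given by ∂[p,q] = [q] − [p].
The 7×9 boundary matrix has rank 6 and Smith normal form diag(1,1,1,1,1,1).

Computing H_k = (kernel of ∂_k) / (image of ∂_{k+1}):

  H_1: rank ker ∂_1 − rank ∂_2 = (9 − 6) − 0 = 3, and there is no ∂_2, so H_1 = Z^3.

H_1 ≅ Z^3.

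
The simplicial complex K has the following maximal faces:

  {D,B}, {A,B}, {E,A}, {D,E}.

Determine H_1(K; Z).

H_1 = Z.

Order the vertices as A < B < D < E. Listing each simplex with vertices in this order, K has dimension 1 with simplices:

  0-simplices (4): A, B, D, E
  1-simplices (4): AB, AE, BD, DE

giving chain groups C_0 ≅ Z^4, C_1 ≅ Z^4.

Boundary ∂_1: C_1 → C_0 sends each edge [p,q] (with p < q) to q − p. For instance
  ∂AE = E − A.
The resulting 4×4 matrix has rank 3, and its Smith normal form has invariant factors (1,1,1).

Computing H_k = (kernel of ∂_k) / (image of ∂_{k+1}):

  H_1: rank ker ∂_1 − rank ∂_2 = (4 − 3) − 0 = 1, and there is no ∂_2, so H_1 ≅ Z.

(K is a triangulation of the circle S^1.)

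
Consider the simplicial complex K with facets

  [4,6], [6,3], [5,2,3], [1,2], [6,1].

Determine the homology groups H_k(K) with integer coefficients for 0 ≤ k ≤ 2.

H_0 ≅ Z,  H_1 ≅ Z,  H_2 = 0.

Fix the vertex order 1 < 2 < 3 < 4 < 5 < 6 and write every simplex with vertices in increasing order. Then dim K = 2 and the simplices of K are:

  0-simplices (6): [1], [2], [3], [4], [5], [6]
  1-simplices (7): [1,2], [1,6], [2,3], [2,5], [3,5], [3,6], [4,6]
  2-simplices (1): [2,3,5]

giving chain groups C_0 ≅ Z^6, C_1 ≅ Z^7, C_2 ≅ Z^1.

∂_1: C_1 → C_0 is given by ∂[p,q] = [q] − [p]. For instance
  ∂[4,6] = [6] − [4].
The resulting 6×7 matrix has rank 5, and its Smith normal form has invariant factors (1,1,1,1,1).

The boundary map ∂_2: C_2 → C_1 sends each 2-simplex [p,q,r] to [q,r] − [p,r] + [p,q]. For instance
  ∂[2,3,5] = [3,5] − [2,5] + [2,3].
This gives a 7×1 integer matrix of rank 1; reducing to Smith normal form yields diagonal entries (1).

Reading off H_k = ker ∂_k / im ∂_{k+1}:

  H_0: rank C_0 − rank ∂_1 = 6 − 5 = 1, and the invariant factors of ∂_1 are all 1, so H_0 ≅ Z.
  H_1: rank ker ∂_1 − rank ∂_2 = (7 − 5) − 1 = 1, and the invariant factors of ∂_2 are all 1, so H_1 ≅ Z.
  H_2: rank ker ∂_2 − rank ∂_3 = (1 − 1) − 0 = 0, and there is no ∂_3, so H_2 ≅ 0.

As a check, the Euler characteristic is 6 − 7 + 1 = 0, which agrees with 1 − 1 + 0 = 0.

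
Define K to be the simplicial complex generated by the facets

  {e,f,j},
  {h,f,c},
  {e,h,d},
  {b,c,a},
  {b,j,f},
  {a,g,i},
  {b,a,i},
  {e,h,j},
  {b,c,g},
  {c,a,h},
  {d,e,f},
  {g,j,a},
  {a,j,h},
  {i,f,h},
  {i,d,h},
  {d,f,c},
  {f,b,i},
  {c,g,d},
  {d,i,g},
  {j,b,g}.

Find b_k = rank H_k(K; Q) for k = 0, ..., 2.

b_0 = 1, b_1 = 1, b_2 = 0.

We work with the vertex ordering a < b < c < d < e < f < g < h < i < j. The simplices of K, each written with vertices in increasing order, are:

  0-simplices (10): a, b, c, d, e, f, g, h, i, j
  1-simplices (30): ab, ac, ag, ah, ai, aj, bc, bf, bg, bi, bj, cd, cf, cg, ch, de, df, dg, dh, di, ef, eh, ej, fh, fi, fj, gi, gj, hi, hj
  2-simplices (20): abc, abi, ach, agi, agj, ahj, bcg, bfi, bfj, bgj, cdf, cdg, cfh, def, deh, dgi, dhi, efj, ehj, fhi

giving chain groups C_0 ≅ Z^10, C_1 ≅ Z^30, C_2 ≅ Z^20.

The boundary map ∂_1: C_1 → C_0 maps an edge to its endpoints' difference, ∂[p,q] = q − p. For instance
  ∂hj = j − h.
As a 10×30 matrix over Z this has rank 9, with invariant factors (1,1,1,1,1,1,1,1,1).

∂_2: C_2 → C_1 sends each 2-simplex [p,q,r] to [q,r] − [p,r] + [p,q]. For instance
  ∂bfj = fj − bj + bf,
  ∂cdf = df − cf + cd.
The resulting 30×20 matrix has rank 20, and its Smith normal form has invariant factors (1,1,1,1,1,1,1,1,1,1,1,1,1,1,1,1,1,1,1,2).

From H_k ≅ ker(∂_k) / im(∂_{k+1}) we obtain:

  H_0: rank C_0 − rank ∂_1 = 10 − 9 = 1, and the invariant factors of ∂_1 are all 1, so H_0 = Z.
  H_1: rank ker ∂_1 − rank ∂_2 = (30 − 9) − 20 = 1, and ∂_2 has invariant factor 2 > 1, so H_1 = Z ⊕ Z_2.
  H_2: rank ker ∂_2 − rank ∂_3 = (20 − 20) − 0 = 0, and there is no ∂_3, so H_2 = 0.

Hence the Betti numbers are b_0 = 1, b_1 = 1, b_2 = 0.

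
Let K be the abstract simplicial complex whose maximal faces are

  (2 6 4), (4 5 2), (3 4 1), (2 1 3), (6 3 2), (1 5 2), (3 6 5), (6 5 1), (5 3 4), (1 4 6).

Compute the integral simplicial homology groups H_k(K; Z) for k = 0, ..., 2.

We work with the vertex ordering 1 < 2 < 3 < 4 < 5 < 6. The simplices of K, each written with vertices in increasing order, are:

  0-simplices (6): [1], [2], [3], [4], [5], [6]
  1-simplices (15): [1,2], [1,3], [1,4], [1,5], [1,6], [2,3], [2,4], [2,5], [2,6], [3,4], [3,5], [3,6], [4,5], [4,6], [5,6]
  2-simplices (10): [1,2,3], [1,2,5], [1,3,4], [1,4,6], [1,5,6], [2,3,6], [2,4,5], [2,4,6], [3,4,5], [3,5,6]

giving chain groups C_0 ≅ Z^6, C_1 ≅ Z^15, C_2 ≅ Z^10.

∂_1: C_1 → C_0 sends each edge [p,q] (with p < q) to q − p.
The 6×15 boundary matrix has rank 5 and Smith normal form diag(1,1,1,1,1).

The boundary map ∂_2: C_2 → C_1 sends each 2-simplex [p,q,r] to [q,r] − [p,r] + [p,q]. For instance
  ∂[2,4,5] = [4,5] − [2,5] + [2,4],
  ∂[1,4,6] = [4,6] − [1,6] + [1,4].
The resulting 15×10 matrix has rank 10, and its Smith normal form has invariant factors (1,1,1,1,1,1,1,1,1,2).

Computing H_k = (kernel of ∂_k) / (image of ∂_{k+1}):

  H_0: rank C_0 − rank ∂_1 = 6 − 5 = 1, and the invariant factors of ∂_1 are all 1, so H_0 = Z.
  H_1: rank ker ∂_1 − rank ∂_2 = (15 − 5) − 10 = 0, and ∂_2 has invariant factor 2 > 1, so H_1 = Z/2.
  H_2: rank ker ∂_2 − rank ∂_3 = (10 − 10) − 0 = 0, and there is no ∂_3, so H_2 = 0.

As a check, the Euler characteristic is 6 − 15 + 10 = 1, which agrees with 1 − 0 + 0 = 1.

H_0 ≅ Z,  H_1 ≅ Z/2,  H_2 = 0.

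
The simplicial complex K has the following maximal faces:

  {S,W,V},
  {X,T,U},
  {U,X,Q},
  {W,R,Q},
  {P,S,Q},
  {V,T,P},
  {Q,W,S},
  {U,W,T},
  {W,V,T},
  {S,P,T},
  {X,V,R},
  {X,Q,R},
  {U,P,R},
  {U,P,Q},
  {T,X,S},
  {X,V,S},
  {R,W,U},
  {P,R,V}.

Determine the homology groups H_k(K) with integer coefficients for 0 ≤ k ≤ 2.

H_0 ≅ Z,  H_1 ≅ Z ⊕ Z/2Z,  H_2 = 0.

We work with the vertex ordering P < Q < R < S < T < U < V < W < X. The simplices of K, each written with vertices in increasing order, are:

  0-simplices (9): P, Q, R, S, T, U, V, W, X
  1-simplices (27): PQ, PR, PS, PT, PU, PV, QR, QS, QU, QW, QX, RU, RV, RW, RX, ST, SV, SW, SX, TU, TV, TW, TX, UW, UX, VW, VX
  2-simplices (18): PQS, PQU, PRU, PRV, PST, PTV, QRW, QRX, QSW, QUX, RUW, RVX, STX, SVW, SVX, TUW, TUX, TVW

so the chain groups are C_0 ≅ Z^9, C_1 ≅ Z^27, C_2 ≅ Z^18.

Boundary ∂_1: C_1 → C_0 is given by ∂[p,q] = [q] − [p].
This gives a 9×27 integer matrix of rank 8; reducing to Smith normal form yields diagonal entries (1,1,1,1,1,1,1,1).

The boundary map ∂_2: C_2 → C_1 maps a triangle to the signed sum of its edges. For instance
  ∂PQS = QS − PS + PQ,
  ∂TVW = VW − TW + TV.
As a 27×18 matrix over Z this has rank 18, with invariant factors (1,1,1,1,1,1,1,1,1,1,1,1,1,1,1,1,1,2).

From H_k ≅ ker(∂_k) / im(∂_{k+1}) we obtain:

  H_0: rank C_0 − rank ∂_1 = 9 − 8 = 1, and the invariant factors of ∂_1 are all 1, so H_0 ≅ Z.
  H_1: rank ker ∂_1 − rank ∂_2 = (27 − 8) − 18 = 1, and ∂_2 has invariant factor 2 > 1, so H_1 ≅ Z ⊕ Z/2Z.
  H_2: rank ker ∂_2 − rank ∂_3 = (18 − 18) − 0 = 0, and there is no ∂_3, so H_2 ≅ 0.

(K is a triangulation of the Klein bottle.)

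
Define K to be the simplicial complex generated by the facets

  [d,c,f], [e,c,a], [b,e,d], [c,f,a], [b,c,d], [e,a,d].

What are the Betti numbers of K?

We work with the vertex ordering a < b < c < d < e < f. The simplices of K, each written with vertices in increasing order, are:

  0-simplices (6): a, b, c, d, e, f
  1-simplices (12): ac, ad, ae, af, bc, bd, be, cd, ce, cf, de, df
  2-simplices (6): ace, acf, ade, bcd, bde, cdf

Hence C_0 ≅ Z^6, C_1 ≅ Z^12, C_2 ≅ Z^6.

The boundary map ∂_1: C_1 → C_0 sends each edge [p,q] (with p < q) to q − p. For instance
  ∂ae = e − a.
As a 6×12 matrix over Z this has rank 5, with invariant factors (1,1,1,1,1).

∂_2: C_2 → C_1 maps a triangle to the signed sum of its edges. For instance
  ∂ade = de − ae + ad,
  ∂bcd = cd − bd + bc.
This gives a 12×6 integer matrix of rank 6; reducing to Smith normal form yields diagonal entries (1,1,1,1,1,1).

From H_k ≅ ker(∂_k) / im(∂_{k+1}) we obtain:

  H_0: rank C_0 − rank ∂_1 = 6 − 5 = 1, and the invariant factors of ∂_1 are all 1, so H_0 ≅ Z.
  H_1: rank ker ∂_1 − rank ∂_2 = (12 − 5) − 6 = 1, and the invariant factors of ∂_2 are all 1, so H_1 ≅ Z.
  H_2: rank ker ∂_2 − rank ∂_3 = (6 − 6) − 0 = 0, and there is no ∂_3, so H_2 ≅ 0.

Hence the Betti numbers are b_0 = 1, b_1 = 1, b_2 = 0.

b_0 = 1, b_1 = 1, b_2 = 0.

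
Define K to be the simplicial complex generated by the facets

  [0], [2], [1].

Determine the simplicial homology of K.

H_0 = Z^3.

Take the total order 0 < 1 < 2 on the vertex set. Then K (dimension 0) consists of the simplices:

  0-simplices (3): [0], [1], [2]

so the chain groups are C_0 ≅ Z^3.

Computing H_k = (kernel of ∂_k) / (image of ∂_{k+1}):

  H_0: rank C_0 − rank ∂_1 = 3 − 0 = 3, and there is no ∂_1, so H_0 = Z^3.

(K is a triangulation of a set of 3 points.)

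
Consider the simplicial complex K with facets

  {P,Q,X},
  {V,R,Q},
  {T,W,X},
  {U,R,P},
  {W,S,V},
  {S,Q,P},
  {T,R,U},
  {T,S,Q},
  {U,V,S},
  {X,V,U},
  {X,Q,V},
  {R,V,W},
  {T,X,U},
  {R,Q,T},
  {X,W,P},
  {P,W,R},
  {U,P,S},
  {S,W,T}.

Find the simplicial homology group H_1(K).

K has 9 vertices, 27 edges, 18 triangles.
rank ∂_1 = 8, rank ∂_2 = 17 ⇒ b_1 = 27 − 8 − 17 = 2; all invariant factors of ∂_2 are 1 so no torsion. So H_1 ≅ Z^2.

H_1 = Z^2.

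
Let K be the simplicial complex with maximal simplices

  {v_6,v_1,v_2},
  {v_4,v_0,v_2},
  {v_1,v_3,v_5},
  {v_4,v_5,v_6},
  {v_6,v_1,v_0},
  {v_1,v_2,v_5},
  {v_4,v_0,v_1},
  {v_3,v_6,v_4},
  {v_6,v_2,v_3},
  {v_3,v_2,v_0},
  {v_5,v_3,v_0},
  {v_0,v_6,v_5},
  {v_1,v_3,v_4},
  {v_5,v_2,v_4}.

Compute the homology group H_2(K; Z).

H_2 = Z.

Fix the vertex order v_0 < v_1 < v_2 < v_3 < v_4 < v_5 < v_6 and write every simplex with vertices in increasing order. Then dim K = 2 and the simplices of K are:

  0-simplices (7): [v_0], [v_1], [v_2], [v_3], [v_4], [v_5], [v_6]
  1-simplices (21): (21 of them)
  2-simplices (14): (14 of them)

Hence C_0 ≅ Z^7, C_1 ≅ Z^21, C_2 ≅ Z^14.

∂_1: C_1 → C_0 is given by ∂[p,q] = [q] − [p].
The resulting 7×21 matrix has rank 6, and its Smith normal form has invariant factors (1,1,1,1,1,1).

Boundary ∂_2: C_2 → C_1 sends each 2-simplex [p,q,r] to [q,r] − [p,r] + [p,q]. For instance
  ∂[v_2,v_4,v_5] = [v_4,v_5] − [v_2,v_5] + [v_2,v_4],
  ∂[v_1,v_3,v_4] = [v_3,v_4] − [v_1,v_4] + [v_1,v_3].
As a 21×14 matrix over Z this has rank 13, with invariant factors (1,1,1,1,1,1,1,1,1,1,1,1,1).

Reading off H_k = ker ∂_k / im ∂_{k+1}:

  H_2: rank ker ∂_2 − rank ∂_3 = (14 − 13) − 0 = 1, and there is no ∂_3, so H_2 ≅ Z.

(K is a triangulation of the torus T^2.)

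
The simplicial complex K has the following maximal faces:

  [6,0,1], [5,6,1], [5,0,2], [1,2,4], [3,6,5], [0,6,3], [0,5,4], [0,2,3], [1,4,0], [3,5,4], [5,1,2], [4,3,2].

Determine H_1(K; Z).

H_1 ≅ Z/2Z.

Fix the vertex order 0 < 1 < 2 < 3 < 4 < 5 < 6 and write every simplex with vertices in increasing order. Then dim K = 2 and the simplices of K are:

  0-simplices (7): [0], [1], [2], [3], [4], [5], [6]
  1-simplices (18): [0,1], [0,2], [0,3], [0,4], [0,5], [0,6], [1,2], [1,4], [1,5], [1,6], [2,3], [2,4], [2,5], [3,4], [3,5], [3,6], [4,5], [5,6]
  2-simplices (12): [0,1,4], [0,1,6], [0,2,3], [0,2,5], [0,3,6], [0,4,5], [1,2,4], [1,2,5], [1,5,6], [2,3,4], [3,4,5], [3,5,6]

Hence C_0 ≅ Z^7, C_1 ≅ Z^18, C_2 ≅ Z^12.

∂_1: C_1 → C_0 maps an edge to its endpoints' difference, ∂[p,q] = q − p.
The resulting 7×18 matrix has rank 6, and its Smith normal form has invariant factors (1,1,1,1,1,1).

Boundary ∂_2: C_2 → C_1 sends each 2-simplex [p,q,r] to [q,r] − [p,r] + [p,q]. For instance
  ∂[1,5,6] = [5,6] − [1,6] + [1,5],
  ∂[1,2,5] = [2,5] − [1,5] + [1,2].
This gives a 18×12 integer matrix of rank 12; reducing to Smith normal form yields diagonal entries (1,1,1,1,1,1,1,1,1,1,1,2).

Computing H_k = (kernel of ∂_k) / (image of ∂_{k+1}):

  H_1: rank ker ∂_1 − rank ∂_2 = (18 − 6) − 12 = 0, and ∂_2 has invariant factor 2 > 1, so H_1 ≅ Z/2Z.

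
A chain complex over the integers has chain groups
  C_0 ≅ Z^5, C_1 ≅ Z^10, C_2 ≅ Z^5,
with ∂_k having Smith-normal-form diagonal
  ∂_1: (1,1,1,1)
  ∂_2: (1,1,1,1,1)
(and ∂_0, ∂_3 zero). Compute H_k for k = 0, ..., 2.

H_0: b_0 = 5 − 0 − 4 = 1; torsion from ∂_1 factors > 1: none. So H_0 ≅ Z.
H_1: b_1 = 10 − 4 − 5 = 1; torsion from ∂_2 factors > 1: none. So H_1 ≅ Z.
H_2: b_2 = 5 − 5 − 0 = 0; torsion from ∂_3 factors > 1: none. So H_2 ≅ 0.

H_0 ≅ Z,  H_1 ≅ Z,  H_2 = 0.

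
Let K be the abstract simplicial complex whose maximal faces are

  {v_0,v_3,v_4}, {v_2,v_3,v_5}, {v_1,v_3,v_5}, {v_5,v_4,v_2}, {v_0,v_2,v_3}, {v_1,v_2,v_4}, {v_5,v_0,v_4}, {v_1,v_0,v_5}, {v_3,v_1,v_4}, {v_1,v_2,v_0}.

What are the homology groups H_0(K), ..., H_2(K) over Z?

H_0 ≅ Z,  H_1 ≅ Z/2,  H_2 = 0.

Fix the vertex order v_0 < v_1 < v_2 < v_3 < v_4 < v_5 and write every simplex with vertices in increasing order. Then dim K = 2 and the simplices of K are:

  0-simplices (6): [v_0], [v_1], [v_2], [v_3], [v_4], [v_5]
  1-simplices (15): (15 of them)
  2-simplices (10): [v_0,v_1,v_2], [v_0,v_1,v_5], [v_0,v_2,v_3], [v_0,v_3,v_4], [v_0,v_4,v_5], [v_1,v_2,v_4], [v_1,v_3,v_4], [v_1,v_3,v_5], [v_2,v_3,v_5], [v_2,v_4,v_5]

giving chain groups C_0 ≅ Z^6, C_1 ≅ Z^15, C_2 ≅ Z^10.

The boundary map ∂_1: C_1 → C_0 maps an edge to its endpoints' difference, ∂[p,q] = q − p.
As a 6×15 matrix over Z this has rank 5, with invariant factors (1,1,1,1,1).

The boundary map ∂_2: C_2 → C_1 maps a triangle to the signed sum of its edges. For instance
  ∂[v_0,v_4,v_5] = [v_4,v_5] − [v_0,v_5] + [v_0,v_4],
  ∂[v_0,v_3,v_4] = [v_3,v_4] − [v_0,v_4] + [v_0,v_3].
The resulting 15×10 matrix has rank 10, and its Smith normal form has invariant factors (1,1,1,1,1,1,1,1,1,2).

Computing H_k = (kernel of ∂_k) / (image of ∂_{k+1}):

  H_0: rank C_0 − rank ∂_1 = 6 − 5 = 1, and the invariant factors of ∂_1 are all 1, so H_0 ≅ Z.
  H_1: rank ker ∂_1 − rank ∂_2 = (15 − 5) − 10 = 0, and ∂_2 has invariant factor 2 > 1, so H_1 ≅ Z/2.
  H_2: rank ker ∂_2 − rank ∂_3 = (10 − 10) − 0 = 0, and there is no ∂_3, so H_2 ≅ 0.

As a check, the Euler characteristic is 6 − 15 + 10 = 1, which agrees with 1 − 0 + 0 = 1.
(K is a triangulation of the real projective plane RP^2.)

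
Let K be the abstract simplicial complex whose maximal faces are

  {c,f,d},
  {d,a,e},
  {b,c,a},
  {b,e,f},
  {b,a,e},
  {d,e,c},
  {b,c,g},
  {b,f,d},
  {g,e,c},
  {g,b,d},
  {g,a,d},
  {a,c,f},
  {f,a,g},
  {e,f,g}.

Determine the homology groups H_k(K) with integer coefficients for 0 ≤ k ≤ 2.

K has 7 vertices, 21 edges, 14 triangles.
rank ∂_0 = 0, rank ∂_1 = 6 ⇒ b_0 = 7 − 0 − 6 = 1; all invariant factors of ∂_1 are 1 so no torsion. So H_0 ≅ Z.
rank ∂_1 = 6, rank ∂_2 = 13 ⇒ b_1 = 21 − 6 − 13 = 2; all invariant factors of ∂_2 are 1 so no torsion. So H_1 ≅ Z^2.
rank ∂_2 = 13, rank ∂_3 = 0 ⇒ b_2 = 14 − 13 − 0 = 1. So H_2 ≅ Z.

H_0 = Z,  H_1 = Z^2,  H_2 = Z.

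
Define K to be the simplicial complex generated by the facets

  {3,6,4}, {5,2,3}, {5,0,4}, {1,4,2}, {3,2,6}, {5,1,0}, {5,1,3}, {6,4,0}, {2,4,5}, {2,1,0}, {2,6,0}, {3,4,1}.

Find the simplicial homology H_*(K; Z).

H_0 ≅ Z,  H_1 ≅ Z/2,  H_2 = 0.

We work with the vertex ordering 0 < 1 < 2 < 3 < 4 < 5 < 6. The simplices of K, each written with vertices in increasing order, are:

  0-simplices (7): [0], [1], [2], [3], [4], [5], [6]
  1-simplices (18): [0,1], [0,2], [0,4], [0,5], [0,6], [1,2], [1,3], [1,4], [1,5], [2,3], [2,4], [2,5], [2,6], [3,4], [3,5], [3,6], [4,5], [4,6]
  2-simplices (12): [0,1,2], [0,1,5], [0,2,6], [0,4,5], [0,4,6], [1,2,4], [1,3,4], [1,3,5], [2,3,5], [2,3,6], [2,4,5], [3,4,6]

giving chain groups C_0 ≅ Z^7, C_1 ≅ Z^18, C_2 ≅ Z^12.

The boundary map ∂_1: C_1 → C_0 is given by ∂[p,q] = [q] − [p]. For instance
  ∂[4,6] = [6] − [4].
The resulting 7×18 matrix has rank 6, and its Smith normal form has invariant factors (1,1,1,1,1,1).

∂_2: C_2 → C_1 sends each 2-simplex [p,q,r] to [q,r] − [p,r] + [p,q]. For instance
  ∂[0,1,2] = [1,2] − [0,2] + [0,1],
  ∂[0,1,5] = [1,5] − [0,5] + [0,1].
This gives a 18×12 integer matrix of rank 12; reducing to Smith normal form yields diagonal entries (1,1,1,1,1,1,1,1,1,1,1,2).

Computing H_k = (kernel of ∂_k) / (image of ∂_{k+1}):

  H_0: rank C_0 − rank ∂_1 = 7 − 6 = 1, and the invariant factors of ∂_1 are all 1, so H_0 ≅ Z.
  H_1: rank ker ∂_1 − rank ∂_2 = (18 − 6) − 12 = 0, and ∂_2 has invariant factor 2 > 1, so H_1 ≅ Z/2.
  H_2: rank ker ∂_2 − rank ∂_3 = (12 − 12) − 0 = 0, and there is no ∂_3, so H_2 ≅ 0.

As a check, the Euler characteristic is 7 − 18 + 12 = 1, which agrees with 1 − 0 + 0 = 1.
(K is a triangulation of the real projective plane RP^2.)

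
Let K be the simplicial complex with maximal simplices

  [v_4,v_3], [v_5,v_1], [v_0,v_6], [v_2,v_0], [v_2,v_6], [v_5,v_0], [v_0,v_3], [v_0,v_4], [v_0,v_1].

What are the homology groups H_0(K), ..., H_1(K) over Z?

H_0 ≅ Z,  H_1 ≅ Z^3.

Take the total order v_0 < v_1 < v_2 < v_3 < v_4 < v_5 < v_6 on the vertex set. Then K (dimension 1) consists of the simplices:

  0-simplices (7): [v_0], [v_1], [v_2], [v_3], [v_4], [v_5], [v_6]
  1-simplices (9): [v_0,v_1], [v_0,v_2], [v_0,v_3], [v_0,v_4], [v_0,v_5], [v_0,v_6], [v_1,v_5], [v_2,v_6], [v_3,v_4]

Hence C_0 ≅ Z^7, C_1 ≅ Z^9.

Boundary ∂_1: C_1 → C_0 maps an edge to its endpoints' difference, ∂[p,q] = q − p. For instance
  ∂[v_0,v_2] = [v_2] − [v_0].
As a 7×9 matrix over Z this has rank 6, with invariant factors (1,1,1,1,1,1).

Computing H_k = (kernel of ∂_k) / (image of ∂_{k+1}):

  H_0: rank C_0 − rank ∂_1 = 7 − 6 = 1, and the invariant factors of ∂_1 are all 1, so H_0 = Z.
  H_1: rank ker ∂_1 − rank ∂_2 = (9 − 6) − 0 = 3, and there is no ∂_2, so H_1 = Z^3.

(K is a triangulation of a wedge of 3 circles.)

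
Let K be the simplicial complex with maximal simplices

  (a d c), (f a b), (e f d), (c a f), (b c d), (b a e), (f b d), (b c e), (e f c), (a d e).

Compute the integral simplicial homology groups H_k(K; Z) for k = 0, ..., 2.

Take the total order a < b < c < d < e < f on the vertex set. Then K (dimension 2) consists of the simplices:

  0-simplices (6): a, b, c, d, e, f
  1-simplices (15): ab, ac, ad, ae, af, bc, bd, be, bf, cd, ce, cf, de, df, ef
  2-simplices (10): abe, abf, acd, acf, ade, bcd, bce, bdf, cef, def

so the chain groups are C_0 ≅ Z^6, C_1 ≅ Z^15, C_2 ≅ Z^10.

The boundary map ∂_1: C_1 → C_0 sends each edge [p,q] (with p < q) to q − p. For instance
  ∂bc = c − b.
The 6×15 boundary matrix has rank 5 and Smith normal form diag(1,1,1,1,1).

Boundary ∂_2: C_2 → C_1 acts by ∂[p,q,r] = [q,r] − [p,r] + [p,q]. For instance
  ∂abf = bf − af + ab,
  ∂cef = ef − cf + ce.
This gives a 15×10 integer matrix of rank 10; reducing to Smith normal form yields diagonal entries (1,1,1,1,1,1,1,1,1,2).

Computing H_k = (kernel of ∂_k) / (image of ∂_{k+1}):

  H_0: rank C_0 − rank ∂_1 = 6 − 5 = 1, and the invariant factors of ∂_1 are all 1, so H_0 = Z.
  H_1: rank ker ∂_1 − rank ∂_2 = (15 − 5) − 10 = 0, and ∂_2 has invariant factor 2 > 1, so H_1 = Z/2.
  H_2: rank ker ∂_2 − rank ∂_3 = (10 − 10) − 0 = 0, and there is no ∂_3, so H_2 = 0.

As a check, the Euler characteristic is 6 − 15 + 10 = 1, which agrees with 1 − 0 + 0 = 1.

H_0 ≅ Z,  H_1 ≅ Z/2,  H_2 = 0.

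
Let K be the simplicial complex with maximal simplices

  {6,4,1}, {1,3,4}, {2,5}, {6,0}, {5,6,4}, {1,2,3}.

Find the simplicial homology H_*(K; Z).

Order the vertices as 0 < 1 < 2 < 3 < 4 < 5 < 6. Listing each simplex with vertices in this order, K has dimension 2 with simplices:

  0-simplices (7): [0], [1], [2], [3], [4], [5], [6]
  1-simplices (11): [0,6], [1,2], [1,3], [1,4], [1,6], [2,3], [2,5], [3,4], [4,5], [4,6], [5,6]
  2-simplices (4): [1,2,3], [1,3,4], [1,4,6], [4,5,6]

so the chain groups are C_0 ≅ Z^7, C_1 ≅ Z^11, C_2 ≅ Z^4.

∂_1: C_1 → C_0 is given by ∂[p,q] = [q] − [p]. For instance
  ∂[3,4] = [4] − [3].
The resulting 7×11 matrix has rank 6, and its Smith normal form has invariant factors (1,1,1,1,1,1).

Boundary ∂_2: C_2 → C_1 sends each 2-simplex [p,q,r] to [q,r] − [p,r] + [p,q]. For instance
  ∂[1,2,3] = [2,3] − [1,3] + [1,2],
  ∂[1,3,4] = [3,4] − [1,4] + [1,3].
The 11×4 boundary matrix has rank 4 and Smith normal form diag(1,1,1,1).

Now H_k = ker ∂_k / im ∂_{k+1}, so:

  H_0: rank C_0 − rank ∂_1 = 7 − 6 = 1, and the invariant factors of ∂_1 are all 1, so H_0 = Z.
  H_1: rank ker ∂_1 − rank ∂_2 = (11 − 6) − 4 = 1, and the invariant factors of ∂_2 are all 1, so H_1 = Z.
  H_2: rank ker ∂_2 − rank ∂_3 = (4 − 4) − 0 = 0, and there is no ∂_3, so H_2 = 0.

H_0 = Z,  H_1 = Z,  H_2 = 0.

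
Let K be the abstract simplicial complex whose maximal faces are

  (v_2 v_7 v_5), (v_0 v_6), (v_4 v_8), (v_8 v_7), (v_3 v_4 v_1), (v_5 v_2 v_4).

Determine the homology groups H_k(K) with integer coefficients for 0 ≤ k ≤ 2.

H_0 = Z^2,  H_1 = Z,  H_2 = 0.

K has 9 vertices, 11 edges, 3 triangles.
rank ∂_0 = 0, rank ∂_1 = 7 ⇒ b_0 = 9 − 0 − 7 = 2; all invariant factors of ∂_1 are 1 so no torsion. So H_0 = Z^2.
rank ∂_1 = 7, rank ∂_2 = 3 ⇒ b_1 = 11 − 7 − 3 = 1; all invariant factors of ∂_2 are 1 so no torsion. So H_1 = Z.
rank ∂_2 = 3, rank ∂_3 = 0 ⇒ b_2 = 3 − 3 − 0 = 0. So H_2 = 0.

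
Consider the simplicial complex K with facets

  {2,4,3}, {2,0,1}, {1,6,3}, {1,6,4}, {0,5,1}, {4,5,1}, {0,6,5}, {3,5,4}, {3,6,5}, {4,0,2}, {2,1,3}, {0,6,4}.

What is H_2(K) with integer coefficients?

Fix the vertex order 0 < 1 < 2 < 3 < 4 < 5 < 6 and write every simplex with vertices in increasing order. Then dim K = 2 and the simplices of K are:

  0-simplices (7): [0], [1], [2], [3], [4], [5], [6]
  1-simplices (18): [0,1], [0,2], [0,4], [0,5], [0,6], [1,2], [1,3], [1,4], [1,5], [1,6], [2,3], [2,4], [3,4], [3,5], [3,6], [4,5], [4,6], [5,6]
  2-simplices (12): [0,1,2], [0,1,5], [0,2,4], [0,4,6], [0,5,6], [1,2,3], [1,3,6], [1,4,5], [1,4,6], [2,3,4], [3,4,5], [3,5,6]

so the chain groups are C_0 ≅ Z^7, C_1 ≅ Z^18, C_2 ≅ Z^12.

The boundary map ∂_1: C_1 → C_0 sends each edge [p,q] (with p < q) to q − p. For instance
  ∂[3,4] = [4] − [3].
This gives a 7×18 integer matrix of rank 6; reducing to Smith normal form yields diagonal entries (1,1,1,1,1,1).

The boundary map ∂_2: C_2 → C_1 maps a triangle to the signed sum of its edges. For instance
  ∂[1,2,3] = [2,3] − [1,3] + [1,2],
  ∂[3,4,5] = [4,5] − [3,5] + [3,4].
The 18×12 boundary matrix has rank 12 and Smith normal form diag(1,1,1,1,1,1,1,1,1,1,1,2).

Computing H_k = (kernel of ∂_k) / (image of ∂_{k+1}):

  H_2: rank ker ∂_2 − rank ∂_3 = (12 − 12) − 0 = 0, and there is no ∂_3, so H_2 = 0.

H_2 ≅ 0.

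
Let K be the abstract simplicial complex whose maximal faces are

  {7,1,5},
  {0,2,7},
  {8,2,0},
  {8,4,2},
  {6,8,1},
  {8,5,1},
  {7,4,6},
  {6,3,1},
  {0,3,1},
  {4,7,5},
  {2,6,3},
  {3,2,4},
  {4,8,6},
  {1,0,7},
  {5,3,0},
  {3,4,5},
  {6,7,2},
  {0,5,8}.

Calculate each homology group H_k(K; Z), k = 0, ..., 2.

H_0 ≅ Z,  H_1 ≅ Z ⊕ Z_2,  H_2 = 0.

Order the vertices as 0 < 1 < 2 < 3 < 4 < 5 < 6 < 7 < 8. Listing each simplex with vertices in this order, K has dimension 2 with simplices:

  0-simplices (9): [0], [1], [2], [3], [4], [5], [6], [7], [8]
  1-simplices (27): (27 of them)
  2-simplices (18): [0,1,3], [0,1,7], [0,2,7], [0,2,8], [0,3,5], [0,5,8], [1,3,6], [1,5,7], [1,5,8], [1,6,8], [2,3,4], [2,3,6], [2,4,8], [2,6,7], [3,4,5], [4,5,7], [4,6,7], [4,6,8]

so the chain groups are C_0 ≅ Z^9, C_1 ≅ Z^27, C_2 ≅ Z^18.

The boundary map ∂_1: C_1 → C_0 sends each edge [p,q] (with p < q) to q − p. For instance
  ∂[4,6] = [6] − [4].
This gives a 9×27 integer matrix of rank 8; reducing to Smith normal form yields diagonal entries (1,1,1,1,1,1,1,1).

Boundary ∂_2: C_2 → C_1 maps a triangle to the signed sum of its edges. For instance
  ∂[3,4,5] = [4,5] − [3,5] + [3,4],
  ∂[2,4,8] = [4,8] − [2,8] + [2,4].
This gives a 27×18 integer matrix of rank 18; reducing to Smith normal form yields diagonal entries (1,1,1,1,1,1,1,1,1,1,1,1,1,1,1,1,1,2).

Reading off H_k = ker ∂_k / im ∂_{k+1}:

  H_0: rank C_0 − rank ∂_1 = 9 − 8 = 1, and the invariant factors of ∂_1 are all 1, so H_0 = Z.
  H_1: rank ker ∂_1 − rank ∂_2 = (27 − 8) − 18 = 1, and ∂_2 has invariant factor 2 > 1, so H_1 = Z ⊕ Z_2.
  H_2: rank ker ∂_2 − rank ∂_3 = (18 − 18) − 0 = 0, and there is no ∂_3, so H_2 = 0.

(K is a triangulation of the Klein bottle.)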